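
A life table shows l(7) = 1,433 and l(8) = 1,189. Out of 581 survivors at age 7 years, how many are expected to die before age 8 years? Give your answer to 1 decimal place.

The relevant probability is 1 − 1,189/1,433 = 0.170272.
Expected number = 581 × 0.170272 = 98.9.

98.9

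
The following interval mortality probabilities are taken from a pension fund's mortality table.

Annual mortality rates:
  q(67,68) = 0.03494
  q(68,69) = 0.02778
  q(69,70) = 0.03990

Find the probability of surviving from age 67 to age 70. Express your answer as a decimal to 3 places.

0.901

Survival from 67 to 70 is the product of surviving each interval: (1 − 0.03494) × (1 − 0.02778) × (1 − 0.03990).
= 0.96506 × 0.97222 × 0.96010 = 0.900814.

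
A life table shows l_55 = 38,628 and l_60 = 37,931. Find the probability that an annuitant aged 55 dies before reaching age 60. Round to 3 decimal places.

P(die before 60 | alive at 55) = 1 − l_60/l_55 = 1 − 37,931/38,628 = (697)/38,628 = 0.018044.

0.018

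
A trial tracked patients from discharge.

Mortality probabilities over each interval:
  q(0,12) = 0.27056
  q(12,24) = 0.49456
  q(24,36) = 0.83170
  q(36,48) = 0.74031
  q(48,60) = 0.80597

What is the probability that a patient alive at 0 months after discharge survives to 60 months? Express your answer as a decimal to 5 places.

Survival from 0 to 60 is the product of surviving each interval: (1 − 0.27056) × (1 − 0.49456) × (1 − 0.83170) × (1 − 0.74031) × (1 − 0.80597).
= 0.72944 × 0.50544 × 0.16830 × 0.25969 × 0.19403 = 0.003127.

0.00313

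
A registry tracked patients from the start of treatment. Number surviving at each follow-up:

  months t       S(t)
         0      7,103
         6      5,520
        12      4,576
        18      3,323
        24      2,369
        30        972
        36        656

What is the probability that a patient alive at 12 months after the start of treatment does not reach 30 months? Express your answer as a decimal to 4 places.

0.7876

P(die before 30 | alive at 12) = 1 − S(30)/S(12) = 1 − 972/4,576 = (3,604)/4,576 = 0.787587.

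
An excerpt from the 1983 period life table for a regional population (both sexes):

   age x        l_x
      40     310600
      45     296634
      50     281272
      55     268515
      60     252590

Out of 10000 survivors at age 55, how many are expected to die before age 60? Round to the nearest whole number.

The relevant probability is 1 − 252590/268515 = 0.059308.
Expected number = 10000 × 0.059308 = 593.

593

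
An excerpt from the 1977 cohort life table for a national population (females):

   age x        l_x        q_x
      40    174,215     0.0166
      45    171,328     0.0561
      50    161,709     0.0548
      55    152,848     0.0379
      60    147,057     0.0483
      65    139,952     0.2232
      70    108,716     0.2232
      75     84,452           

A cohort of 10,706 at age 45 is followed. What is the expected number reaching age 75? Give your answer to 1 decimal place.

The relevant probability is 84,452/171,328 = 0.492926.
Expected number = 10,706 × 0.492926 = 5277.3.

5277.3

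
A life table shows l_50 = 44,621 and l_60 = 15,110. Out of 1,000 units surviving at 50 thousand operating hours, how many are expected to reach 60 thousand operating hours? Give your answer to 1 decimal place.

The relevant probability is 15,110/44,621 = 0.338630.
Expected number = 1,000 × 0.338630 = 338.6.

338.6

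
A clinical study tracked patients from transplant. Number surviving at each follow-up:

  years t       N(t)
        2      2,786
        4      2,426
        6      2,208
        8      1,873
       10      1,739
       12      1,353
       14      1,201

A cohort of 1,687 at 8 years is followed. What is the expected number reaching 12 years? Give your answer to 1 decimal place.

1218.6

The relevant probability is 1,353/1,873 = 0.722371.
Expected number = 1,687 × 0.722371 = 1218.6.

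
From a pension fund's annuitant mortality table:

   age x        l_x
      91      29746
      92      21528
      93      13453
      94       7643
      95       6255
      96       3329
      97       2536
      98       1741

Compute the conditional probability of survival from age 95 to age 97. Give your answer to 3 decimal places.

0.405

We want 2p95 = l_97/l_95.
The conditional survival probability is l_97/l_95 = 2536/6255 = 0.405436.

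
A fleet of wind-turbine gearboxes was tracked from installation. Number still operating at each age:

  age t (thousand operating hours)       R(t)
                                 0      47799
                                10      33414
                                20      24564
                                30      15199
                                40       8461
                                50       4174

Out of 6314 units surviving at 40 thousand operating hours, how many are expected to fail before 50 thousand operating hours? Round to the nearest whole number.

The relevant probability is 1 − 4174/8461 = 0.506678.
Expected number = 6314 × 0.506678 = 3199.

3199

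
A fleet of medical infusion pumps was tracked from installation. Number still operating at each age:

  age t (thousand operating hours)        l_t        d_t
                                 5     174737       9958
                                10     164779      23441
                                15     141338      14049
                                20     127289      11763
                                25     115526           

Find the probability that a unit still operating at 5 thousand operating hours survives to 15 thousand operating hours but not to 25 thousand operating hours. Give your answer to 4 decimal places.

This is the probability of reaching 15 but not 25, conditional on being operational at 5: (l_15 − l_25) / l_5.
= (141338 − 115526) / 174737 = 25812 / 174737 = 0.147719.

0.1477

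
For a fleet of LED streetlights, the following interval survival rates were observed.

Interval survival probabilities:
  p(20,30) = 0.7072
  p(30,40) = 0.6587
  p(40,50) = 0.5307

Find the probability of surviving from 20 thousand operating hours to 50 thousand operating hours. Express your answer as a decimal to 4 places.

0.2472

The overall survival probability is 0.7072 × 0.6587 × 0.5307.
= 0.247217.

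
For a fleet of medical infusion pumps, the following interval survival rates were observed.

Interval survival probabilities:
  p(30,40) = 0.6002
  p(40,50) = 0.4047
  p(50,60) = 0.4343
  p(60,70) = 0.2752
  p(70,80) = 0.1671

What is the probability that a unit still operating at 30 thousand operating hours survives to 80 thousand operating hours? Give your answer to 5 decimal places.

0.00485

The overall survival probability is 0.6002 × 0.4047 × 0.4343 × 0.2752 × 0.1671.
= 0.004851.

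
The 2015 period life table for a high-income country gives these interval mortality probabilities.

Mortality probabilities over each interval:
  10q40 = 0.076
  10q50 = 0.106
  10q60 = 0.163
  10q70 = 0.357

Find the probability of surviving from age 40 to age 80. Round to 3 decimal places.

Survival from 40 to 80 is the product of surviving each interval: (1 − 0.076) × (1 − 0.106) × (1 − 0.163) × (1 − 0.357).
= 0.924 × 0.894 × 0.837 × 0.643 = 0.444576.

0.445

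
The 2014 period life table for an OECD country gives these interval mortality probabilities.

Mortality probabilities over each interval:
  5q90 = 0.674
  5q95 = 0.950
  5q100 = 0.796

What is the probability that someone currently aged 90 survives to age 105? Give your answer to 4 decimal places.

Survival from 90 to 105 is the product of surviving each interval: (1 − 0.674) × (1 − 0.950) × (1 − 0.796).
= 0.326 × 0.050 × 0.204 = 0.003325.

0.0033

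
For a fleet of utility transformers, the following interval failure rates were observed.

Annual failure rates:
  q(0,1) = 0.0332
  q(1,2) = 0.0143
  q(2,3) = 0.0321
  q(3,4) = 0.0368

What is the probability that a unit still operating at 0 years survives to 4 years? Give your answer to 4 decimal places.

The overall survival probability is (1 − 0.0332) × (1 − 0.0143) × (1 − 0.0321) × (1 − 0.0368).
= 0.9668 × 0.9857 × 0.9679 × 0.9632 = 0.888441.

0.8884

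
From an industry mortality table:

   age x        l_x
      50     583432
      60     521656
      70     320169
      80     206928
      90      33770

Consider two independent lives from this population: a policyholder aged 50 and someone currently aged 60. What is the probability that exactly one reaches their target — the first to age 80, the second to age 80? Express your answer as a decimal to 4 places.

p₁ = l_80/l_50 = 206928/583432 = 0.354674; p₂ = l_80/l_60 = 206928/521656 = 0.396675.
P(exactly one) = p₁(1−p₂) + (1−p₁)p₂ = 0.213984 + 0.255985 = 0.469968.

0.4700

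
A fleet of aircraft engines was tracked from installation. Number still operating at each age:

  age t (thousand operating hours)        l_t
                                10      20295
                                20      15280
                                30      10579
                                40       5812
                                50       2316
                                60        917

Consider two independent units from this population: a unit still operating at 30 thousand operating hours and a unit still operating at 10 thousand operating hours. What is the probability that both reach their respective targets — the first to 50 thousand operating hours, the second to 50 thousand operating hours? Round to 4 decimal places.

p₁ = l_50/l_30 = 2316/10579 = 0.218924; p₂ = l_50/l_10 = 2316/20295 = 0.114117.
P(both) = p₁ × p₂ = 0.218924 × 0.114117 = 0.024983.

0.0250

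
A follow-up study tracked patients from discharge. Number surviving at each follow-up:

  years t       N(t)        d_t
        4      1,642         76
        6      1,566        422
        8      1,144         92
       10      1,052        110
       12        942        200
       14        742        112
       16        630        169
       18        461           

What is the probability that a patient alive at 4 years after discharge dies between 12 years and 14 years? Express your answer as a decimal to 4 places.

0.1218

This is the probability of reaching 12 but not 14, conditional on being alive at 4: (N(12) − N(14)) / N(4).
= (942 − 742) / 1,642 = 200 / 1,642 = 0.121803.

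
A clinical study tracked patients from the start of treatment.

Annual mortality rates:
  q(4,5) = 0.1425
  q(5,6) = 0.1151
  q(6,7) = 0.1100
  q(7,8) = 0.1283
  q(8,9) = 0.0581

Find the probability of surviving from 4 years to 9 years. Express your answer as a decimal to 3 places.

The overall survival probability is (1 − 0.1425) × (1 − 0.1151) × (1 − 0.1100) × (1 − 0.1283) × (1 − 0.0581).
= 0.8575 × 0.8849 × 0.8900 × 0.8717 × 0.9419 = 0.554485.

0.554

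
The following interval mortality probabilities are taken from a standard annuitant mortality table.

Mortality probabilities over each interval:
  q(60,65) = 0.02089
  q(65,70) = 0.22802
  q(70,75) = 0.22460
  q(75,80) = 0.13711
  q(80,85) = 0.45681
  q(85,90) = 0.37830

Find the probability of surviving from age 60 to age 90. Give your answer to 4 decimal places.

Chaining the interval survival probabilities: (1 − 0.02089) × (1 − 0.22802) × (1 − 0.22460) × (1 − 0.13711) × (1 − 0.45681) × (1 − 0.37830).
= 0.97911 × 0.77198 × 0.77540 × 0.86289 × 0.54319 × 0.62170 = 0.170786.

0.1708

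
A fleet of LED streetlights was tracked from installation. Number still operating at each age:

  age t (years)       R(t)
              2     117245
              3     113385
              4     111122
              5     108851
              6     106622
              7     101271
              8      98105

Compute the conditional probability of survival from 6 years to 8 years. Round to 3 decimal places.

The conditional survival probability is R(8)/R(6) = 98105/106622 = 0.920120.

0.920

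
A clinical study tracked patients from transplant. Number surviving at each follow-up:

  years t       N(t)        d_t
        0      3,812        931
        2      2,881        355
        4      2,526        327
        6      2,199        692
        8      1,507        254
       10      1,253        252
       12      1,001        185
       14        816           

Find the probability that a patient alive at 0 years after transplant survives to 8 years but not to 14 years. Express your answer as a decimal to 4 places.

0.1813

This is the probability of reaching 8 but not 14, conditional on being alive at 0: (N(8) − N(14)) / N(0).
= (1,507 − 816) / 3,812 = 691 / 3,812 = 0.181270.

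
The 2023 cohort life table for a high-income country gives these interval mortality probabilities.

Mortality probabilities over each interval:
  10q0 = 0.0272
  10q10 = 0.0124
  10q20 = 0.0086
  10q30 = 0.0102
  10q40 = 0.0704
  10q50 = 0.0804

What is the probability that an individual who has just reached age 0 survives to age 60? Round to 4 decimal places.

0.8059

The overall survival probability is (1 − 0.0272) × (1 − 0.0124) × (1 − 0.0086) × (1 − 0.0102) × (1 − 0.0704) × (1 − 0.0804).
= 0.9728 × 0.9876 × 0.9914 × 0.9898 × 0.9296 × 0.9196 = 0.805928.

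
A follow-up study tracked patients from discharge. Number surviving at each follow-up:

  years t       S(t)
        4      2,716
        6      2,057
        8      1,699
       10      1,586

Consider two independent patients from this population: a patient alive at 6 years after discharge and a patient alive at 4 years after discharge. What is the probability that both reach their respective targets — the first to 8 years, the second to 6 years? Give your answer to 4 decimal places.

p₁ = S(8)/S(6) = 1,699/2,057 = 0.825960; p₂ = S(6)/S(4) = 2,057/2,716 = 0.757364.
P(both) = p₁ × p₂ = 0.825960 × 0.757364 = 0.625552.

0.6256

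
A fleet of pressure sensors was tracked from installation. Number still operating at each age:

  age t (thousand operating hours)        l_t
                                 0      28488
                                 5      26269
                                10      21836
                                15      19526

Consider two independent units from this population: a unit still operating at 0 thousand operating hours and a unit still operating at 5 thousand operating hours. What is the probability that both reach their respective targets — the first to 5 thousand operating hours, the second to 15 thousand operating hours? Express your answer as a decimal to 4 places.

0.6854

p₁ = l_5/l_0 = 26269/28488 = 0.922108; p₂ = l_15/l_5 = 19526/26269 = 0.743310.
P(both) = p₁ × p₂ = 0.922108 × 0.743310 = 0.685412.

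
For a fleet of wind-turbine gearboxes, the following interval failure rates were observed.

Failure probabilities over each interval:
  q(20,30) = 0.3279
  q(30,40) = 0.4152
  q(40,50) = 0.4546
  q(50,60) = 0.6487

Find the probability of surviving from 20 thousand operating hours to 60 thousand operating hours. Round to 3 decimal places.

The overall survival probability is (1 − 0.3279) × (1 − 0.4152) × (1 − 0.4546) × (1 − 0.6487).
= 0.6721 × 0.5848 × 0.5454 × 0.3513 = 0.075307.

0.075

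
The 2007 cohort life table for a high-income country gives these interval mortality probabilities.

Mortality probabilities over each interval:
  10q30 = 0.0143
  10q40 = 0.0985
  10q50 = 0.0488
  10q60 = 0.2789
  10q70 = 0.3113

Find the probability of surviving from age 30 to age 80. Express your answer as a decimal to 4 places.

0.4198

The overall survival probability is (1 − 0.0143) × (1 − 0.0985) × (1 − 0.0488) × (1 − 0.2789) × (1 − 0.3113).
= 0.9857 × 0.9015 × 0.9512 × 0.7211 × 0.6887 = 0.419767.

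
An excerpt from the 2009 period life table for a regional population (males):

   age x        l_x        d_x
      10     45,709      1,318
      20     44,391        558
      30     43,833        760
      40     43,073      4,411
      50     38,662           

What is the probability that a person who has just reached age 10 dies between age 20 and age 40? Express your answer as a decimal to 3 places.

0.029

We want 10|20q10 = (l_20 − l_40)/l_10.
This is the probability of reaching 20 but not 40, conditional on being alive at 10: (l_20 − l_40) / l_10.
= (44,391 − 43,073) / 45,709 = 1,318 / 45,709 = 0.028835.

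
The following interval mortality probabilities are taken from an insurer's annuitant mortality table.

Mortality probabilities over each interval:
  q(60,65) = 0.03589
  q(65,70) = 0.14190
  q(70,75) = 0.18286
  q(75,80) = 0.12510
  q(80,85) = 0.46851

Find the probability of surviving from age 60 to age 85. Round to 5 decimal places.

0.31435

The overall survival probability is (1 − 0.03589) × (1 − 0.14190) × (1 − 0.18286) × (1 − 0.12510) × (1 − 0.46851).
= 0.96411 × 0.85810 × 0.81714 × 0.87490 × 0.53149 = 0.314351.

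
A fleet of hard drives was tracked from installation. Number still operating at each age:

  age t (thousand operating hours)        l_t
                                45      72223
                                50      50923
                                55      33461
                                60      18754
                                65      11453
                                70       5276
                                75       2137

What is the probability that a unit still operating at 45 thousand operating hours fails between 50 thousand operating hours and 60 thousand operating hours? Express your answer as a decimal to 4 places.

This is the probability of reaching 50 but not 60, conditional on being operational at 45: (l_50 − l_60) / l_45.
= (50923 − 18754) / 72223 = 32169 / 72223 = 0.445412.

0.4454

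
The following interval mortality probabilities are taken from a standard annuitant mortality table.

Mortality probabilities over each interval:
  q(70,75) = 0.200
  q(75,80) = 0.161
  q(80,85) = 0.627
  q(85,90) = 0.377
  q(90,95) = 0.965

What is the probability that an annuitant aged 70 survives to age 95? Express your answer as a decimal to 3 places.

P(survive 70→95) = (1 − 0.200) × (1 − 0.161) × (1 − 0.627) × (1 − 0.377) × (1 − 0.965).
= 0.800 × 0.839 × 0.373 × 0.623 × 0.035 = 0.005459.

0.005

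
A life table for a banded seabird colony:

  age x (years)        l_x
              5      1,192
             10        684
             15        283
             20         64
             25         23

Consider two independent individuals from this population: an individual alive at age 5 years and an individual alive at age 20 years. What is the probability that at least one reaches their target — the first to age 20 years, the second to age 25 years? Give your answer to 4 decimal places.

0.3938

p₁ = l_20/l_5 = 64/1,192 = 0.053691; p₂ = l_25/l_20 = 23/64 = 0.359375.
P(at least one) = 1 − (1−p₁)(1−p₂) = 1 − 0.946309 × 0.640625 = 0.393771.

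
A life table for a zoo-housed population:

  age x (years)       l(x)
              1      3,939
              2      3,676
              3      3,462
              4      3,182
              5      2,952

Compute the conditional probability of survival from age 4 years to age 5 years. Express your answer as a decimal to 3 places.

The conditional survival probability is l(5)/l(4) = 2,952/3,182 = 0.927718.

0.928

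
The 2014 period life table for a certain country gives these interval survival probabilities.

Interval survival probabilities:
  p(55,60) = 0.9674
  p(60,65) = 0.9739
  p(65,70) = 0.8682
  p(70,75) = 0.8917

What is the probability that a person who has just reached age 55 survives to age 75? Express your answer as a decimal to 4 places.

The overall survival probability is 0.9674 × 0.9739 × 0.8682 × 0.8917.
= 0.729389.

0.7294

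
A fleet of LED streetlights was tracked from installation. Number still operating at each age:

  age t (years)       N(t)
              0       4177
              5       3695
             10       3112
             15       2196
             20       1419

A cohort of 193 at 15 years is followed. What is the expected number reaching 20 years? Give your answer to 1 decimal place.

124.7

The relevant probability is 1419/2196 = 0.646175.
Expected number = 193 × 0.646175 = 124.7.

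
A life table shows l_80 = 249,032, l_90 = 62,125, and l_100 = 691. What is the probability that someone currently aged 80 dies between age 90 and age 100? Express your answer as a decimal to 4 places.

0.2467

We want 10|10q80 = (l_90 − l_100)/l_80.
This is the probability of reaching 90 but not 100, conditional on being alive at 80: (l_90 − l_100) / l_80.
= (62,125 − 691) / 249,032 = 61,434 / 249,032 = 0.246691.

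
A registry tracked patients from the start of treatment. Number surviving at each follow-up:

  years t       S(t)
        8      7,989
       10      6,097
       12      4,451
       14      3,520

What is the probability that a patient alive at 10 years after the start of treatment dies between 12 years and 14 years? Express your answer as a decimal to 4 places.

0.1527

This is the probability of reaching 12 but not 14, conditional on being alive at 10: (S(12) − S(14)) / S(10).
= (4,451 − 3,520) / 6,097 = 931 / 6,097 = 0.152698.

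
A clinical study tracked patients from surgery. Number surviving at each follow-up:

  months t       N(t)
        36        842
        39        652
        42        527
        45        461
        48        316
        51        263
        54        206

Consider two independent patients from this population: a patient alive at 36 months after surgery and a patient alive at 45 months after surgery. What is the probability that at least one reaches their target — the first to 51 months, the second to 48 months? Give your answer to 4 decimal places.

p₁ = N(51)/N(36) = 263/842 = 0.312352; p₂ = N(48)/N(45) = 316/461 = 0.685466.
P(at least one) = 1 − (1−p₁)(1−p₂) = 1 − 0.687648 × 0.314534 = 0.783711.

0.7837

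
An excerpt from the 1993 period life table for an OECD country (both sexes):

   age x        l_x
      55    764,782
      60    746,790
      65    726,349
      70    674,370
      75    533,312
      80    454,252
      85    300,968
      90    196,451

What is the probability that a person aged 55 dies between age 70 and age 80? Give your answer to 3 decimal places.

We want 15|10q55 = (l_70 − l_80)/l_55.
This is the probability of reaching 70 but not 80, conditional on being alive at 55: (l_70 − l_80) / l_55.
= (674,370 − 454,252) / 764,782 = 220,118 / 764,782 = 0.287818.

0.288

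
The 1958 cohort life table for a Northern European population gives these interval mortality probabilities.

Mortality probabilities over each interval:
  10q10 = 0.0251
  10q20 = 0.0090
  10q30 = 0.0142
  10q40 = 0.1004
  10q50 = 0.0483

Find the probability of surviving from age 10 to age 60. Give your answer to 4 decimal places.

Chaining the interval survival probabilities: (1 − 0.0251) × (1 − 0.0090) × (1 − 0.0142) × (1 − 0.1004) × (1 − 0.0483).
= 0.9749 × 0.9910 × 0.9858 × 0.8996 × 0.9517 = 0.815403.

0.8154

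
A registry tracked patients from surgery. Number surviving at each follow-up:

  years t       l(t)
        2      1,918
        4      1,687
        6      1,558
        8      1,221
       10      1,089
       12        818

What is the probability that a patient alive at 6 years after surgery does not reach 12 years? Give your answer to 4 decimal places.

0.4750

P(die before 12 | alive at 6) = 1 − l(12)/l(6) = 1 − 818/1,558 = (740)/1,558 = 0.474968.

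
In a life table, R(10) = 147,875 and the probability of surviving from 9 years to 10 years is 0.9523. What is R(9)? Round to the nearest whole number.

R(9) = R(10) / p = 147,875 / 0.9523 = 155282.

155282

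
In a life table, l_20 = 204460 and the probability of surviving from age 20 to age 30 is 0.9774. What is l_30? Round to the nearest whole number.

l_30 = l_20 × p = 204460 × 0.9774 = 199839.

199839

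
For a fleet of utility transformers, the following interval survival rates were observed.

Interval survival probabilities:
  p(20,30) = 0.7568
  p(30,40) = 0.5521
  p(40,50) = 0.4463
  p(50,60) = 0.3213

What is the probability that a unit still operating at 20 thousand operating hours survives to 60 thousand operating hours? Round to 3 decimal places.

0.060

Survival from 20 to 60 is the product of surviving each interval: 0.7568 × 0.5521 × 0.4463 × 0.3213.
= 0.059915.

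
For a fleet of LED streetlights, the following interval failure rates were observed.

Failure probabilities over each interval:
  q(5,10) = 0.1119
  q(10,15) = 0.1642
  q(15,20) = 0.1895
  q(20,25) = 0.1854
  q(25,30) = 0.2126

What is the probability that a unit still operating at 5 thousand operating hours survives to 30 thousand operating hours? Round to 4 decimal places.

0.3859

Chaining the interval survival probabilities: (1 − 0.1119) × (1 − 0.1642) × (1 − 0.1895) × (1 − 0.1854) × (1 − 0.2126).
= 0.8881 × 0.8358 × 0.8105 × 0.8146 × 0.7874 = 0.385884.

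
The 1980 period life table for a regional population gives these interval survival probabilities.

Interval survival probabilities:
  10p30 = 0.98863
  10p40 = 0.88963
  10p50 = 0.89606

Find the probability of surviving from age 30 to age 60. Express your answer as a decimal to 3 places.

30p30 = 0.98863 × 0.88963 × 0.89606.
= 0.788098.

0.788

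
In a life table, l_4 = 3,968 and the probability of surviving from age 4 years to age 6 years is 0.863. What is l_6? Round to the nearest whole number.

l_6 = l_4 × p = 3,968 × 0.863 = 3424.

3424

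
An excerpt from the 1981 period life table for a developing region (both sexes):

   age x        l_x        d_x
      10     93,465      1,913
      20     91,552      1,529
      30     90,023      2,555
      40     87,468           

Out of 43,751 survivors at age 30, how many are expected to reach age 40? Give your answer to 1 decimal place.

42509.3

The relevant probability is 87,468/90,023 = 0.971618.
Expected number = 43,751 × 0.971618 = 42509.3.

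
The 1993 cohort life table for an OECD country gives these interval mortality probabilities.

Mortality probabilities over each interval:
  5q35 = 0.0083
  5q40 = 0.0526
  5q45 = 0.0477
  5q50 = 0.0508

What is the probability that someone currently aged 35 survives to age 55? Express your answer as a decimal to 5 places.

0.84927

20p35 = (1 − 0.0083) × (1 − 0.0526) × (1 − 0.0477) × (1 − 0.0508).
= 0.9917 × 0.9474 × 0.9523 × 0.9492 = 0.849269.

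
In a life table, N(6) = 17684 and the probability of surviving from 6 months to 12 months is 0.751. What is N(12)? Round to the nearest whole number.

13281

N(12) = N(6) × p = 17684 × 0.751 = 13281.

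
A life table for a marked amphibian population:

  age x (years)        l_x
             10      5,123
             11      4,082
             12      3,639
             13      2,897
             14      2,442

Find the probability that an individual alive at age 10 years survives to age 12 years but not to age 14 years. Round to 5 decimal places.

This is the probability of reaching 12 but not 14, conditional on being alive at 10: (l_12 − l_14) / l_10.
= (3,639 − 2,442) / 5,123 = 1,197 / 5,123 = 0.233652.

0.23365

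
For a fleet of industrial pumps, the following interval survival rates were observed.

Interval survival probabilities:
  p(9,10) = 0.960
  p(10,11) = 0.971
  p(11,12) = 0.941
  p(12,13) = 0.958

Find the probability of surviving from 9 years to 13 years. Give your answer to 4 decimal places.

The overall survival probability is 0.960 × 0.971 × 0.941 × 0.958.
= 0.840322.

0.8403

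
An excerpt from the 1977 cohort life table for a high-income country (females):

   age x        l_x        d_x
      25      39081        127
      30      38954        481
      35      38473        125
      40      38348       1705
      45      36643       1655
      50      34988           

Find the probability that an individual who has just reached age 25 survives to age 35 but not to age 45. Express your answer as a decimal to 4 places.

We want 10|10q25 = (l_35 − l_45)/l_25.
This is the probability of reaching 35 but not 45, conditional on being alive at 25: (l_35 − l_45) / l_25.
= (38473 − 36643) / 39081 = 1830 / 39081 = 0.046826.

0.0468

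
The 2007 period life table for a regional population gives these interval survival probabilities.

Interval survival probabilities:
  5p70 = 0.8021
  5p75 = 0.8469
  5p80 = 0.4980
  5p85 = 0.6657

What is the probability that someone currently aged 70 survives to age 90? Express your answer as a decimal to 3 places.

Chaining the interval survival probabilities: 0.8021 × 0.8469 × 0.4980 × 0.6657.
= 0.225200.

0.225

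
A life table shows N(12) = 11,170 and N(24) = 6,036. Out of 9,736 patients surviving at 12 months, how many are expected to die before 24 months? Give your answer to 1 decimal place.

4474.9

The relevant probability is 1 − 6,036/11,170 = 0.459624.
Expected number = 9,736 × 0.459624 = 4474.9.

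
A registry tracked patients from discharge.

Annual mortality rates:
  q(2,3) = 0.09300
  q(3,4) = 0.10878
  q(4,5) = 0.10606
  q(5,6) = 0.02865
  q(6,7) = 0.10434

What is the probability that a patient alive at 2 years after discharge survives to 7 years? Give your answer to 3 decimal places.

Survival from 2 to 7 is the product of surviving each interval: (1 − 0.09300) × (1 − 0.10878) × (1 − 0.10606) × (1 − 0.02865) × (1 − 0.10434).
= 0.90700 × 0.89122 × 0.89394 × 0.97135 × 0.89566 = 0.628665.

0.629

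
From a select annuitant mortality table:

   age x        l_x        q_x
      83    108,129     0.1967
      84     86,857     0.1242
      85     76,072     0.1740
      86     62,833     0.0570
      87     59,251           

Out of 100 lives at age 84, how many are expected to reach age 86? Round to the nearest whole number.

The relevant probability is 62,833/86,857 = 0.723407.
Expected number = 100 × 0.723407 = 72.

72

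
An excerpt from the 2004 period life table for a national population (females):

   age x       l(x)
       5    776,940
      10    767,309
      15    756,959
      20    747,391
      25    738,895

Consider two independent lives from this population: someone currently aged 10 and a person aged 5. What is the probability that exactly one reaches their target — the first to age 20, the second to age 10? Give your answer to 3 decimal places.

p₁ = l(20)/l(10) = 747,391/767,309 = 0.974042; p₂ = l(10)/l(5) = 767,309/776,940 = 0.987604.
P(exactly one) = p₁(1−p₂) + (1−p₁)p₂ = 0.012074 + 0.025636 = 0.037710.

0.038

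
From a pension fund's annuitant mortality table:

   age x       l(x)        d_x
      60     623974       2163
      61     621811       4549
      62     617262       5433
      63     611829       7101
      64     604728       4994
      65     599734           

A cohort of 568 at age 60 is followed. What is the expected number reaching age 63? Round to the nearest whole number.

The relevant probability is 611829/623974 = 0.980536.
Expected number = 568 × 0.980536 = 557.

557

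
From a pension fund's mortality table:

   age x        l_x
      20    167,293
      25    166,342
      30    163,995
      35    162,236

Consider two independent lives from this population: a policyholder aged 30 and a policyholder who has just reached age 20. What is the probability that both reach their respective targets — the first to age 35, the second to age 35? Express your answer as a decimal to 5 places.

p₁ = l_35/l_30 = 162,236/163,995 = 0.989274; p₂ = l_35/l_20 = 162,236/167,293 = 0.969772.
P(both) = p₁ × p₂ = 0.989274 × 0.969772 = 0.959370.

0.95937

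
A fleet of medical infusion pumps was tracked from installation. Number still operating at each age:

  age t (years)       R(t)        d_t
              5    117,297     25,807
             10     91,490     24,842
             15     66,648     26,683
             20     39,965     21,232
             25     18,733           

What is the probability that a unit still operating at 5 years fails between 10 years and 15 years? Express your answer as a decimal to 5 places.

0.21179

This is the probability of reaching 10 but not 15, conditional on being operational at 5: (R(10) − R(15)) / R(5).
= (91,490 − 66,648) / 117,297 = 24,842 / 117,297 = 0.211787.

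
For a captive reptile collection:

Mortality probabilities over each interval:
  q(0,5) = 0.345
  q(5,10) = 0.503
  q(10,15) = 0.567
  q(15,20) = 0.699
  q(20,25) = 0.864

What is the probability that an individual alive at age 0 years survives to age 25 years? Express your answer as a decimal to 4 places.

Survival from 0 to 25 is the product of surviving each interval: (1 − 0.345) × (1 − 0.503) × (1 − 0.567) × (1 − 0.699) × (1 − 0.864).
= 0.655 × 0.497 × 0.433 × 0.301 × 0.136 = 0.005770.

0.0058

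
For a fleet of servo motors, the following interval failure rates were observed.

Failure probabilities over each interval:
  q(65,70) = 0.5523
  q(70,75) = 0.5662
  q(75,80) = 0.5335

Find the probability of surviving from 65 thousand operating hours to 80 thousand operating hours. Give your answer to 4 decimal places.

0.0906

The overall survival probability is (1 − 0.5523) × (1 − 0.5662) × (1 − 0.5335).
= 0.4477 × 0.4338 × 0.4665 = 0.090600.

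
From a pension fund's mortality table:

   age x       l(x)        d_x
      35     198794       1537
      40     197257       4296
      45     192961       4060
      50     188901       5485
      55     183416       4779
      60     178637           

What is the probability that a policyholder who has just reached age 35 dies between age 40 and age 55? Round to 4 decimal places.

0.0696

This is the probability of reaching 40 but not 55, conditional on being alive at 35: (l(40) − l(55)) / l(35).
= (197257 − 183416) / 198794 = 13841 / 198794 = 0.069625.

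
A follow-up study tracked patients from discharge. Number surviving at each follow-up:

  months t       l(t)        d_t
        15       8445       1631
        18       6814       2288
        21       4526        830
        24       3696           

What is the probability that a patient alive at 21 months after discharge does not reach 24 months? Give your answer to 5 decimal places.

P(die before 24 | alive at 21) = 1 − l(24)/l(21) = 1 − 3696/4526 = (830)/4526 = 0.183385.

0.18338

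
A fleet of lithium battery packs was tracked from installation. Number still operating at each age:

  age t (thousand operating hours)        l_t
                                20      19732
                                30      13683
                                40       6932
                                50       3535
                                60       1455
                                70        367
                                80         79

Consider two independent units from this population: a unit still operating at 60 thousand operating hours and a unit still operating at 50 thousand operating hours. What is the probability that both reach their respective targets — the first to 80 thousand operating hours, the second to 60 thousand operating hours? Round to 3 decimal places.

0.022

p₁ = l_80/l_60 = 79/1455 = 0.054296; p₂ = l_60/l_50 = 1455/3535 = 0.411598.
P(both) = p₁ × p₂ = 0.054296 × 0.411598 = 0.022348.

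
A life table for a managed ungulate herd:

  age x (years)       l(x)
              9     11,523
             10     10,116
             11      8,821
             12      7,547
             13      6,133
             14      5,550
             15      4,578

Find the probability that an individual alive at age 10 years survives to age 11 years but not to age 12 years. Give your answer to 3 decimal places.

This is the probability of reaching 11 but not 12, conditional on being alive at 10: (l(11) − l(12)) / l(10).
= (8,821 − 7,547) / 10,116 = 1,274 / 10,116 = 0.125939.

0.126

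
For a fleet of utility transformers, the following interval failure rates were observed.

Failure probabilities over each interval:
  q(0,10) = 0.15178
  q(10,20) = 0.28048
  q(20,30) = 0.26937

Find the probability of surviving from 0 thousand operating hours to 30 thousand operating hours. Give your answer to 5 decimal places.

P(survive 0→30) = (1 − 0.15178) × (1 − 0.28048) × (1 − 0.26937).
= 0.84822 × 0.71952 × 0.73063 = 0.445912.

0.44591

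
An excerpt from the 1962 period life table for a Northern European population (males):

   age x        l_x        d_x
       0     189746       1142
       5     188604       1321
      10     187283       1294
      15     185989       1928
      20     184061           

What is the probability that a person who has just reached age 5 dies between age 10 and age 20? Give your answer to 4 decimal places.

0.0171

We want 5|10q5 = (l_10 − l_20)/l_5.
This is the probability of reaching 10 but not 20, conditional on being alive at 5: (l_10 − l_20) / l_5.
= (187283 − 184061) / 188604 = 3222 / 188604 = 0.017083.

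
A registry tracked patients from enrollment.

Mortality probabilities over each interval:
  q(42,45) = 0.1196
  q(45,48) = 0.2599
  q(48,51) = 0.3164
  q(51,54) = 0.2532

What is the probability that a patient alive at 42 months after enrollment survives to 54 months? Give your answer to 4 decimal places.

0.3326

P(survive 42→54) = (1 − 0.1196) × (1 − 0.2599) × (1 − 0.3164) × (1 − 0.2532).
= 0.8804 × 0.7401 × 0.6836 × 0.7468 = 0.332642.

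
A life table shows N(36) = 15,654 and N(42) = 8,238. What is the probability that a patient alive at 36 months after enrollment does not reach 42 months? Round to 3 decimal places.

0.474

P(die before 42 | alive at 36) = 1 − N(42)/N(36) = 1 − 8,238/15,654 = (7,416)/15,654 = 0.473745.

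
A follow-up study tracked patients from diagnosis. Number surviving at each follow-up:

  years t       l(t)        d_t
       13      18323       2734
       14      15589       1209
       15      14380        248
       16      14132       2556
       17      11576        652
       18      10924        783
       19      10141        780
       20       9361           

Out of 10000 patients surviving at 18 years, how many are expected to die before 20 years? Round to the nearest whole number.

The relevant probability is 1 − 9361/10924 = 0.143079.
Expected number = 10000 × 0.143079 = 1431.

1431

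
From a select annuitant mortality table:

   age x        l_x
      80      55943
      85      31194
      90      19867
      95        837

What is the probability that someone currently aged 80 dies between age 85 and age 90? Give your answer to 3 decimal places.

We want 5|5q80 = (l_85 − l_90)/l_80.
This is the probability of reaching 85 but not 90, conditional on being alive at 80: (l_85 − l_90) / l_80.
= (31194 − 19867) / 55943 = 11327 / 55943 = 0.202474.

0.202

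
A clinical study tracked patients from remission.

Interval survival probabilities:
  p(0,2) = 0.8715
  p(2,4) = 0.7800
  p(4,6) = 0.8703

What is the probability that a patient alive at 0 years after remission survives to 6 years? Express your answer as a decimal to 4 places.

0.5916

Survival from 0 to 6 is the product of surviving each interval: 0.8715 × 0.7800 × 0.8703.
= 0.591604.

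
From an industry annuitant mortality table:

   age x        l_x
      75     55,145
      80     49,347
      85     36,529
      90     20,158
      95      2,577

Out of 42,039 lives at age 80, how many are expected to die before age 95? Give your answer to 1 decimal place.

39843.6

The relevant probability is 1 − 2,577/49,347 = 0.947778.
Expected number = 42,039 × 0.947778 = 39843.6.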